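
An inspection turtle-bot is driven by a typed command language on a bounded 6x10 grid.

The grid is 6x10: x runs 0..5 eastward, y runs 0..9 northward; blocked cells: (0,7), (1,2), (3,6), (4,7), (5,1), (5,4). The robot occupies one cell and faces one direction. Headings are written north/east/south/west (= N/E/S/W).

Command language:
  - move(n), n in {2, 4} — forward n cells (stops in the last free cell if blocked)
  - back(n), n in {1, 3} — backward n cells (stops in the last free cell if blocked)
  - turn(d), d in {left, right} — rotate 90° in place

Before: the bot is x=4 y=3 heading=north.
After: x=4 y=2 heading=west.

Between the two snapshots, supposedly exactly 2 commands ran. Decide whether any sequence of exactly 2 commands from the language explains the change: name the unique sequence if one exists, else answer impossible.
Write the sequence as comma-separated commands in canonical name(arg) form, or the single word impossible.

back(1), turn(left)

key: position moved to (4,2) AND the heading swung to W — translation plus rotation needed
initial: x=4 y=3 heading=north
1. back(1) → x=4 y=2 heading=north
2. turn(left) → x=4 y=2 heading=west
no rival 2-sequence matches.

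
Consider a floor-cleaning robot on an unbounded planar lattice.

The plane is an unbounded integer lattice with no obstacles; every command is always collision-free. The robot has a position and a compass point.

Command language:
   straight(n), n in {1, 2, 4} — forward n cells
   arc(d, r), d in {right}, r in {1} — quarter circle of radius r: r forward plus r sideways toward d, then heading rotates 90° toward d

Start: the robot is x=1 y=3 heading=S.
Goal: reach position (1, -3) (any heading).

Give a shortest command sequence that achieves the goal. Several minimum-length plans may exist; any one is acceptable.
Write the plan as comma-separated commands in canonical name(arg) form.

straight(2), straight(4)

start: x=1 y=3 heading=S
step 1 (straight(2)): x=1 y=1 heading=S
step 2 (straight(4)): x=1 y=-3 heading=S
minimal: 2 command(s), checked below 2.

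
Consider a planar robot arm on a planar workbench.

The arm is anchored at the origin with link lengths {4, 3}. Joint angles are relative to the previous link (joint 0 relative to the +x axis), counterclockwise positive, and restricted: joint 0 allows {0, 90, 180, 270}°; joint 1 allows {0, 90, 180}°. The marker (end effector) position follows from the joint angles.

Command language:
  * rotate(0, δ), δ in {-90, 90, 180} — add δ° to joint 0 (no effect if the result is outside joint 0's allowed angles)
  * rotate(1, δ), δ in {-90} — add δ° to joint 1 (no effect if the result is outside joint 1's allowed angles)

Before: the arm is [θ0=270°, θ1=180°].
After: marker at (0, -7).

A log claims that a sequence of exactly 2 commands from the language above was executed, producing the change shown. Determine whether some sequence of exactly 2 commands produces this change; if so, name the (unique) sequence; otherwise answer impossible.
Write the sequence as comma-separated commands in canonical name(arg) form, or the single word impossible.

start: [θ0=270°, θ1=180°]
t=1 rotate(1, -90) ⇒ [θ0=270°, θ1=90°]
t=2 rotate(1, -90) ⇒ [θ0=270°, θ1=0°]
no rival 2-sequence matches.

rotate(1, -90), rotate(1, -90)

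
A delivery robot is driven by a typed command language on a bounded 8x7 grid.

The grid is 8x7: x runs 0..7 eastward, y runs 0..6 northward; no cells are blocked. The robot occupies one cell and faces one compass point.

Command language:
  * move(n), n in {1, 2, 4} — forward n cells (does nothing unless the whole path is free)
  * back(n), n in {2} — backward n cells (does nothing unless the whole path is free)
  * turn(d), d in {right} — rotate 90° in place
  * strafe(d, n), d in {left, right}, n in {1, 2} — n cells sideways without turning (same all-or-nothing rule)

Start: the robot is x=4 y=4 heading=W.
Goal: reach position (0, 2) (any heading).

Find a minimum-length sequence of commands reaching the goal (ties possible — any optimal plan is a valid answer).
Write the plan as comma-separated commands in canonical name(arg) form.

move(4), strafe(left, 2)

initial: x=4 y=4 heading=W
1. move(4) → x=0 y=4 heading=W
2. strafe(left, 2) → x=0 y=2 heading=W
nothing shorter than 2 reaches the goal.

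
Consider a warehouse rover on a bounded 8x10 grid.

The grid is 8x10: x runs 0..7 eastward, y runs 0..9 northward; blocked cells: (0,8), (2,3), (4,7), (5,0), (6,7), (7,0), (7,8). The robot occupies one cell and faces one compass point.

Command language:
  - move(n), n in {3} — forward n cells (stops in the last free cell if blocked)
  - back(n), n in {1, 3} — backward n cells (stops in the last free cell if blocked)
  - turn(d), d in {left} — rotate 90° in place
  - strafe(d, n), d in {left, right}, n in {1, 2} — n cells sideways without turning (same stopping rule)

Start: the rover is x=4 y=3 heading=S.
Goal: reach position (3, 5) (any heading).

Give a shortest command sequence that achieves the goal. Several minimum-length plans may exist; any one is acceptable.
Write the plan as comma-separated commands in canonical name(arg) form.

t0: x=4 y=3 heading=S
[1] after strafe(right, 1): x=3 y=3 heading=S
[2] after turn(left): x=3 y=3 heading=E
[3] after strafe(left, 2): x=3 y=5 heading=E
minimal: 3 command(s), checked below 3.

strafe(right, 1), turn(left), strafe(left, 2)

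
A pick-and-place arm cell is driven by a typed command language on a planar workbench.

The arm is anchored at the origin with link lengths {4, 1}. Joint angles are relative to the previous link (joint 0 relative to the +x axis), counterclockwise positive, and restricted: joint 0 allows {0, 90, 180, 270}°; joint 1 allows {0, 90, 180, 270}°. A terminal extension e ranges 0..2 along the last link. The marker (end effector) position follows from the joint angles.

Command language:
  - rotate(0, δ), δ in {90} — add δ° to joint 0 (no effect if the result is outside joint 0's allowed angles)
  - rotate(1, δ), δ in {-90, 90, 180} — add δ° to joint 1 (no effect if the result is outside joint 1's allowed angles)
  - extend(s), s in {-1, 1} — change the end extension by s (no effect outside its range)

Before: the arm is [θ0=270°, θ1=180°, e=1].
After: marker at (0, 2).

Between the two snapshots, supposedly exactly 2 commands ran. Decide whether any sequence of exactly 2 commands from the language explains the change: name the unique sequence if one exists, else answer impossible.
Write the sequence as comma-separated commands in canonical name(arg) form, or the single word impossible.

rotate(0, 90), rotate(0, 90)

initial: [θ0=270°, θ1=180°, e=1]
1. rotate(0, 90) → [θ0=0°, θ1=180°, e=1]
2. rotate(0, 90) → [θ0=90°, θ1=180°, e=1]
all 36 alternatives checked — unique.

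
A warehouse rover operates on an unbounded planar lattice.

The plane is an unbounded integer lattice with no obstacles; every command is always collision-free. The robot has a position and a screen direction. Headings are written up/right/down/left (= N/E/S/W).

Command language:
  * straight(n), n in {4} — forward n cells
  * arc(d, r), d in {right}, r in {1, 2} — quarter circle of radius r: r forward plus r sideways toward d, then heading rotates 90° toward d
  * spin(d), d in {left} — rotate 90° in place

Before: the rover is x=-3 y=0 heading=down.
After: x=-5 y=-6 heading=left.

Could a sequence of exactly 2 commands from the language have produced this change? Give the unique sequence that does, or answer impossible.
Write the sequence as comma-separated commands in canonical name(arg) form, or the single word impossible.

key: position moved to (-5,-6) AND the heading swung to W — translation plus rotation needed
initial: x=-3 y=0 heading=down
[1] after straight(4): x=-3 y=-4 heading=down
[2] after arc(right, 2): x=-5 y=-6 heading=left
no other 2-command option fits: unique.

straight(4), arc(right, 2)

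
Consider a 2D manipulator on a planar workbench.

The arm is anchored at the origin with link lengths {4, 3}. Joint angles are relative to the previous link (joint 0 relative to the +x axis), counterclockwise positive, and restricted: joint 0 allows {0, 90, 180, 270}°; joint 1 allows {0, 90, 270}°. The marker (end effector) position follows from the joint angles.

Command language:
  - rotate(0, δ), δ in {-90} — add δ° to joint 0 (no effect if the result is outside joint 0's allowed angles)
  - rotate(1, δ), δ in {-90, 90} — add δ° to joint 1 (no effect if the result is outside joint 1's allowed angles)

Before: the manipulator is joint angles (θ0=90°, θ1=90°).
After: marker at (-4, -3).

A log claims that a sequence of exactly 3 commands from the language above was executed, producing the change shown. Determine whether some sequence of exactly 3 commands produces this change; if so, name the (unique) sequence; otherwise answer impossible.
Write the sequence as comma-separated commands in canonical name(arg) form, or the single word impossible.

rotate(0, -90), rotate(0, -90), rotate(0, -90)

t0: joint angles (θ0=90°, θ1=90°)
1. rotate(0, -90) → joint angles (θ0=0°, θ1=90°)
2. rotate(0, -90) → joint angles (θ0=270°, θ1=90°)
3. rotate(0, -90) → joint angles (θ0=180°, θ1=90°)
no rival 3-sequence matches.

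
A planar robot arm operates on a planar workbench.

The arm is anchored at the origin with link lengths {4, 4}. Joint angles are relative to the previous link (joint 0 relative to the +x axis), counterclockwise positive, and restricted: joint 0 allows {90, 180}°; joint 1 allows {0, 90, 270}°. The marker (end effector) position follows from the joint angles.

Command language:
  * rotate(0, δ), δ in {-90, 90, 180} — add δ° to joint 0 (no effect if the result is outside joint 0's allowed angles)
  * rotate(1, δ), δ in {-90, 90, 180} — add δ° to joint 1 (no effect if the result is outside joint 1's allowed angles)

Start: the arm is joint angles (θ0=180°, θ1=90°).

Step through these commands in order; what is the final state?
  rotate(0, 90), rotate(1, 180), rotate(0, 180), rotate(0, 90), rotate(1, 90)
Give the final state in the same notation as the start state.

joint angles (θ0=180°, θ1=0°)

t0: joint angles (θ0=180°, θ1=90°)
step 1 (rotate(0, 90)): joint angles (θ0=180°, θ1=90°)
step 2 (rotate(1, 180)): joint angles (θ0=180°, θ1=270°)
step 3 (rotate(0, 180)): joint angles (θ0=180°, θ1=270°)
step 4 (rotate(0, 90)): joint angles (θ0=180°, θ1=270°)
step 5 (rotate(1, 90)): joint angles (θ0=180°, θ1=0°)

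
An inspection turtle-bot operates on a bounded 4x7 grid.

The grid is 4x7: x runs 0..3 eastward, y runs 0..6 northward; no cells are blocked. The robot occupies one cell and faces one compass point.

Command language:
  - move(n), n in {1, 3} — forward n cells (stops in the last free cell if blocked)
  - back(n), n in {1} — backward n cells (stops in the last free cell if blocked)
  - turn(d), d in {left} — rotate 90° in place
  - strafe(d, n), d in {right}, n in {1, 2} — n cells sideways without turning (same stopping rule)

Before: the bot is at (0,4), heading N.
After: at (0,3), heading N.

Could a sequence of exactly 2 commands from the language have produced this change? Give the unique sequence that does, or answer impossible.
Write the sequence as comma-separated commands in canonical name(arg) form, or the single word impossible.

impossible

no 2-step route produces this change.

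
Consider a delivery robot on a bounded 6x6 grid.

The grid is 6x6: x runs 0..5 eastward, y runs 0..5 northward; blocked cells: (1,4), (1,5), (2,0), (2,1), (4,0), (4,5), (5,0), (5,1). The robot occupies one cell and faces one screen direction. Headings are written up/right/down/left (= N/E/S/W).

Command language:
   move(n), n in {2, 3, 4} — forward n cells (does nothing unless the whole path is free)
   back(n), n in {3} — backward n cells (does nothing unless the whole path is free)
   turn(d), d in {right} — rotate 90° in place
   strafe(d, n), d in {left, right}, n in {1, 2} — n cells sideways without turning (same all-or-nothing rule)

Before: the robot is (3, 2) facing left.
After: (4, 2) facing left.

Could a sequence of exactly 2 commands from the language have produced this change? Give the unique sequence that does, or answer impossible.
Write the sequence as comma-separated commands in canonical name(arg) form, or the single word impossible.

key: order matters: swapping move(2) and back(3) lands elsewhere
begin: (3, 2) facing left
step 1 (move(2)): (1, 2) facing left
step 2 (back(3)): (4, 2) facing left
uniquely the one of 81 2-step routes that fits.

move(2), back(3)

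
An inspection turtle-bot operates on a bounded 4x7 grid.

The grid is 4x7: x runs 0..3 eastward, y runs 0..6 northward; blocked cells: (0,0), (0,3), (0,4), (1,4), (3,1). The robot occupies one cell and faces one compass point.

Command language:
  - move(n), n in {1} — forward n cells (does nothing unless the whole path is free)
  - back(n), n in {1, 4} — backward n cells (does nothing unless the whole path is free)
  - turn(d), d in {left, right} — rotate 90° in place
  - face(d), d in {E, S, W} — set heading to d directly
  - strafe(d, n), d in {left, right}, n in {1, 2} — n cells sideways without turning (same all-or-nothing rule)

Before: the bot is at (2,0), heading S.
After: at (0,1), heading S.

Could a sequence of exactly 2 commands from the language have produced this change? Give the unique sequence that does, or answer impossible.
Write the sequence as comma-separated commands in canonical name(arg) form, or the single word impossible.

key: heading stays S — no command in the sequence turns
t0: at (2,0), heading S
t=1 back(1) ⇒ at (2,1), heading S
t=2 strafe(right, 2) ⇒ at (0,1), heading S
no rival 2-sequence matches.

back(1), strafe(right, 2)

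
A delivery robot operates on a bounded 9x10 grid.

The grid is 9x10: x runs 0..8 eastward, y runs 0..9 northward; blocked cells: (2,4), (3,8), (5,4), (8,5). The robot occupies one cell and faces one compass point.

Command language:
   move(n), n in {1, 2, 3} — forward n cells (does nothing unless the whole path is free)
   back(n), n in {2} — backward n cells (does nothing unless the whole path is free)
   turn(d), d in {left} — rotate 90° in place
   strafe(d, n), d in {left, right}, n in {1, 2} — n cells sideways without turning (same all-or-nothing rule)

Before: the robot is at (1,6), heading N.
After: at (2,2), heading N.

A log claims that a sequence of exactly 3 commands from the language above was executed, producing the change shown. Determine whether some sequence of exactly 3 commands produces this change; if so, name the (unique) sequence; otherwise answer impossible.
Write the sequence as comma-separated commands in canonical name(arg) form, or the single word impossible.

back(2), back(2), strafe(right, 1)

key: heading stays N — no command in the sequence turns
t0: at (1,6), heading N
t=1 back(2) ⇒ at (1,4), heading N
t=2 back(2) ⇒ at (1,2), heading N
t=3 strafe(right, 1) ⇒ at (2,2), heading N
no other 3-command option fits: unique.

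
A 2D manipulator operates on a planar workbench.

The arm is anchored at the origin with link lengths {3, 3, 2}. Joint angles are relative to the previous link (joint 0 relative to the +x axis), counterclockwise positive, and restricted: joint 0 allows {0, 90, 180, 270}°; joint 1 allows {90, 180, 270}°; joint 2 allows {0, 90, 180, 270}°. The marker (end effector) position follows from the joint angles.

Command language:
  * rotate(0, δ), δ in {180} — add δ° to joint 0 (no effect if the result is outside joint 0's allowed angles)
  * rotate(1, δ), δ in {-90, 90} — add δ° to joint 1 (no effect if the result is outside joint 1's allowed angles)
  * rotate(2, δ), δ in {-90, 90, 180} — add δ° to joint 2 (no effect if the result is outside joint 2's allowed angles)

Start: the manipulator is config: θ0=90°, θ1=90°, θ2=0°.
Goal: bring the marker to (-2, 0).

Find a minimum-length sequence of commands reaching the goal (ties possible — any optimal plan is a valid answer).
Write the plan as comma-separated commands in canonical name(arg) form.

rotate(1, 90), rotate(2, -90)

start: config: θ0=90°, θ1=90°, θ2=0°
step 1 (rotate(1, 90)): config: θ0=90°, θ1=180°, θ2=0°
step 2 (rotate(2, -90)): config: θ0=90°, θ1=180°, θ2=270°
no 1-step plan works, so 2 is optimal.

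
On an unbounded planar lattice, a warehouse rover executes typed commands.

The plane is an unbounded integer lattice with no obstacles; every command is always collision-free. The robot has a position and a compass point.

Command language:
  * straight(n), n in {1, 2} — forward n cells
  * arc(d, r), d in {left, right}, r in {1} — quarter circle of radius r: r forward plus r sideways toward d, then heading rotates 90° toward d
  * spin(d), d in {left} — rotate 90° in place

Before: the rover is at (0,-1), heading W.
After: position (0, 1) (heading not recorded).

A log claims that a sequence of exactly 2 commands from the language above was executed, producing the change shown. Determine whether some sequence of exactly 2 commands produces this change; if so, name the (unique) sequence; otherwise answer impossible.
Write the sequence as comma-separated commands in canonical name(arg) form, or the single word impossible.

arc(right, 1), arc(right, 1)

begin: at (0,-1), heading W
step 1 (arc(right, 1)): at (-1,0), heading N
step 2 (arc(right, 1)): at (0,1), heading E
uniquely the one of 25 2-step routes that fits.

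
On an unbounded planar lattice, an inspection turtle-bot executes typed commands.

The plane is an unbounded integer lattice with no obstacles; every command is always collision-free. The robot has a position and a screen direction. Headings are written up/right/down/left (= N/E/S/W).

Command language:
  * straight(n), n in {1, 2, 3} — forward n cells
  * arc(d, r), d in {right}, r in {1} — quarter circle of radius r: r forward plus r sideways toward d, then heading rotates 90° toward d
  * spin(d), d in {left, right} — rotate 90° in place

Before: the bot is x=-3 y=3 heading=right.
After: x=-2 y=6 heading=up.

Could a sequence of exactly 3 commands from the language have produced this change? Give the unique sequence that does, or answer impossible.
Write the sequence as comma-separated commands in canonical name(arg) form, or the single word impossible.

key: running straight(3) before straight(1) would end elsewhere — order is forced
t0: x=-3 y=3 heading=right
[1] after straight(1): x=-2 y=3 heading=right
[2] after spin(left): x=-2 y=3 heading=up
[3] after straight(3): x=-2 y=6 heading=up
all 216 alternatives checked — unique.

straight(1), spin(left), straight(3)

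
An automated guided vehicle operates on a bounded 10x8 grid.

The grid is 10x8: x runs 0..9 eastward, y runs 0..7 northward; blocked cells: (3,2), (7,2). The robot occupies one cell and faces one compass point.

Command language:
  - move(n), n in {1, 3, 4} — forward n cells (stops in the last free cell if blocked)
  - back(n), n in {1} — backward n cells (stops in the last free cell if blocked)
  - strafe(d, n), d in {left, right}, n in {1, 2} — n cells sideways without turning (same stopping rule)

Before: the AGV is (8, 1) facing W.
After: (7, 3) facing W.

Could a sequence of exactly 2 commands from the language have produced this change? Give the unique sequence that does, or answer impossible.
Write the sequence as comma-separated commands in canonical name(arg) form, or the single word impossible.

strafe(right, 2), move(1)

key: heading stays W — no command in the sequence turns
begin: (8, 1) facing W
step 1 (strafe(right, 2)): (8, 3) facing W
step 2 (move(1)): (7, 3) facing W
no other 2-command option fits: unique.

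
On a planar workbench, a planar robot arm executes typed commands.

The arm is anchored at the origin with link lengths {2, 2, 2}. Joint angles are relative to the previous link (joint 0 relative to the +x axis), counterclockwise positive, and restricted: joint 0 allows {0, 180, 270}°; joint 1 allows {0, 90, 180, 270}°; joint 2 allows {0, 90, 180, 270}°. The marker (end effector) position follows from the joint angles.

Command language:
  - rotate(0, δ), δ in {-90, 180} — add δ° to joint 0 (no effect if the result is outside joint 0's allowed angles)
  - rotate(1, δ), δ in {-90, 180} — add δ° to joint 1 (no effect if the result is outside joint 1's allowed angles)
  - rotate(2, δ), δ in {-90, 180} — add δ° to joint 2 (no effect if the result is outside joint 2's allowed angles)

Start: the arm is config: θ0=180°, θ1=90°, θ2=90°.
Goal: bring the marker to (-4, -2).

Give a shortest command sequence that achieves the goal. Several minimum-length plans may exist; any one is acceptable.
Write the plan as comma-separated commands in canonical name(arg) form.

start: config: θ0=180°, θ1=90°, θ2=90°
[1] after rotate(1, -90): config: θ0=180°, θ1=0°, θ2=90°
minimal: 1 command(s), checked below 1.

rotate(1, -90)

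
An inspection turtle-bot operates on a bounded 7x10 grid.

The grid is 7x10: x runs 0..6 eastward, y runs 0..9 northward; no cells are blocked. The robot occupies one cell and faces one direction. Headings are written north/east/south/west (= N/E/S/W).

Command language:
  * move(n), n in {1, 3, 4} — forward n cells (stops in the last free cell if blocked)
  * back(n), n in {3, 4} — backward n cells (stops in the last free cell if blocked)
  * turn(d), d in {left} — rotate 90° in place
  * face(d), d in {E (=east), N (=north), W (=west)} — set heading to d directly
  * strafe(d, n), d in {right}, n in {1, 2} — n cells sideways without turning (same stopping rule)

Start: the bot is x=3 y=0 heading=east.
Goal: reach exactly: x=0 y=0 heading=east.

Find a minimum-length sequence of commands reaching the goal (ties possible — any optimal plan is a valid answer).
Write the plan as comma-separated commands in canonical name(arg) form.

begin: x=3 y=0 heading=east
[1] after back(4): x=0 y=0 heading=east
shorter routes all fall short; 1 is best.

back(4)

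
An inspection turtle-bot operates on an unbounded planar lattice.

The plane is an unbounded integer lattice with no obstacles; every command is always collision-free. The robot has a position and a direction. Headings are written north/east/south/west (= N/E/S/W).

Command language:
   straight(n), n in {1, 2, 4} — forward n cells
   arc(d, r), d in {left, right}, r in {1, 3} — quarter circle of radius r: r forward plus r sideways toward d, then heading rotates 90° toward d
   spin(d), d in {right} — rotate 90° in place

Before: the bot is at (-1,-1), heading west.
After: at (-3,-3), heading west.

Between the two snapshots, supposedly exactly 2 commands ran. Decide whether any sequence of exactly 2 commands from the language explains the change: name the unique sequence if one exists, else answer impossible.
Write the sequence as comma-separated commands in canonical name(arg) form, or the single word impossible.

arc(left, 1), arc(right, 1)

key: heading stays W — rotations cancel among the 2 commands
initial: at (-1,-1), heading west
step 1 (arc(left, 1)): at (-2,-2), heading south
step 2 (arc(right, 1)): at (-3,-3), heading west
no rival 2-sequence matches.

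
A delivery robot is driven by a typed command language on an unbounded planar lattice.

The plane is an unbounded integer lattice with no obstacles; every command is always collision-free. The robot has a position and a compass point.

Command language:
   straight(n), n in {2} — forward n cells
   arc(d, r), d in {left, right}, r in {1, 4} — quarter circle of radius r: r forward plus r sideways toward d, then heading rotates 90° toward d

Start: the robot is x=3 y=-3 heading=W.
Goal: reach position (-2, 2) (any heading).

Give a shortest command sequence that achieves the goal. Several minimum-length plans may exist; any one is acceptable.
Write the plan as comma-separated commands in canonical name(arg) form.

t0: x=3 y=-3 heading=W
1. arc(right, 4) → x=-1 y=1 heading=N
2. arc(left, 1) → x=-2 y=2 heading=W
nothing shorter than 2 reaches the goal.

arc(right, 4), arc(left, 1)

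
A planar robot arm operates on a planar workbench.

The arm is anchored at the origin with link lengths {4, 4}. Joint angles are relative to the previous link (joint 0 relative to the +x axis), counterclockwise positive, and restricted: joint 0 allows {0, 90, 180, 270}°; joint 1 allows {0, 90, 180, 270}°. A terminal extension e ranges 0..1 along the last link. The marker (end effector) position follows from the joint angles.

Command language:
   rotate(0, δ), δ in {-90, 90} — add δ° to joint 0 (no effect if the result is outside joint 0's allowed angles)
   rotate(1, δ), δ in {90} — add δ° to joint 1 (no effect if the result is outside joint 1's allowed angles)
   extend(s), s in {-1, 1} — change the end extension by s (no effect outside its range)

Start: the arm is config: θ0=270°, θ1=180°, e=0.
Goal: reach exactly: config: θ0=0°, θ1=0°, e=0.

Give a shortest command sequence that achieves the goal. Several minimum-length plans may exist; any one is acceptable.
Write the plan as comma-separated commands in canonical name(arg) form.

rotate(0, 90), rotate(1, 90), rotate(1, 90)

start: config: θ0=270°, θ1=180°, e=0
t=1 rotate(0, 90) ⇒ config: θ0=0°, θ1=180°, e=0
t=2 rotate(1, 90) ⇒ config: θ0=0°, θ1=270°, e=0
t=3 rotate(1, 90) ⇒ config: θ0=0°, θ1=0°, e=0
minimal: 3 command(s), checked below 3.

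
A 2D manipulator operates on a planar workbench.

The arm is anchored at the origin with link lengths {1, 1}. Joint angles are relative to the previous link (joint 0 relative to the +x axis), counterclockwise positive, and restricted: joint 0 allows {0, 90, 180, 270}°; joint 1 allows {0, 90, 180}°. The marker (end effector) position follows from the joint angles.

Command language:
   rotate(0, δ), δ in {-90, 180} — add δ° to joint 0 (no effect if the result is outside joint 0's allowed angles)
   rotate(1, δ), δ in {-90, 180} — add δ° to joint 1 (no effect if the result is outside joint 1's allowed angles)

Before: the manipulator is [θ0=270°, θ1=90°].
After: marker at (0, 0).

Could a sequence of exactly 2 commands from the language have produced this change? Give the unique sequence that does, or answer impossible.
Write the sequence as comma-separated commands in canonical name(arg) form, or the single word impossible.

rotate(1, -90), rotate(1, 180)

key: running rotate(1, 180) before rotate(1, -90) would end elsewhere — order is forced
initial: [θ0=270°, θ1=90°]
t=1 rotate(1, -90) ⇒ [θ0=270°, θ1=0°]
t=2 rotate(1, 180) ⇒ [θ0=270°, θ1=180°]
all 16 alternatives checked — unique.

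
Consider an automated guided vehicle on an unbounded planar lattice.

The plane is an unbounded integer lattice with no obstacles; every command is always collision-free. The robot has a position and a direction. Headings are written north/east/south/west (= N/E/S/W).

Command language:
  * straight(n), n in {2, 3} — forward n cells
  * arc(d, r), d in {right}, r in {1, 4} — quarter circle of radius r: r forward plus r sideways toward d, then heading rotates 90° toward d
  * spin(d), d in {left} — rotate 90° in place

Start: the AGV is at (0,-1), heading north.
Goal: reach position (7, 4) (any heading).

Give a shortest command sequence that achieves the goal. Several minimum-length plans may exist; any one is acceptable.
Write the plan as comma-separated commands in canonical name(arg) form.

straight(2), arc(right, 4), straight(2), arc(right, 1)

t0: at (0,-1), heading north
t=1 straight(2) ⇒ at (0,1), heading north
t=2 arc(right, 4) ⇒ at (4,5), heading east
t=3 straight(2) ⇒ at (6,5), heading east
t=4 arc(right, 1) ⇒ at (7,4), heading south
minimal: 4 command(s), checked below 4.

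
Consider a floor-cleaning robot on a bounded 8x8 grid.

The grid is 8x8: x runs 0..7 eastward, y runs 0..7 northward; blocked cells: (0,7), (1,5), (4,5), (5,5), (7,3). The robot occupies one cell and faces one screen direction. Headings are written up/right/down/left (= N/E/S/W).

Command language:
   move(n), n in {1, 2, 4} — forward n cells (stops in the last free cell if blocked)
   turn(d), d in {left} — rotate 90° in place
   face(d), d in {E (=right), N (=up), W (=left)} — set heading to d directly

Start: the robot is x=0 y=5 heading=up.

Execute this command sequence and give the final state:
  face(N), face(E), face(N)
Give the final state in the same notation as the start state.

x=0 y=5 heading=up

initial: x=0 y=5 heading=up
t=1 face(N) ⇒ x=0 y=5 heading=up
t=2 face(E) ⇒ x=0 y=5 heading=right
t=3 face(N) ⇒ x=0 y=5 heading=up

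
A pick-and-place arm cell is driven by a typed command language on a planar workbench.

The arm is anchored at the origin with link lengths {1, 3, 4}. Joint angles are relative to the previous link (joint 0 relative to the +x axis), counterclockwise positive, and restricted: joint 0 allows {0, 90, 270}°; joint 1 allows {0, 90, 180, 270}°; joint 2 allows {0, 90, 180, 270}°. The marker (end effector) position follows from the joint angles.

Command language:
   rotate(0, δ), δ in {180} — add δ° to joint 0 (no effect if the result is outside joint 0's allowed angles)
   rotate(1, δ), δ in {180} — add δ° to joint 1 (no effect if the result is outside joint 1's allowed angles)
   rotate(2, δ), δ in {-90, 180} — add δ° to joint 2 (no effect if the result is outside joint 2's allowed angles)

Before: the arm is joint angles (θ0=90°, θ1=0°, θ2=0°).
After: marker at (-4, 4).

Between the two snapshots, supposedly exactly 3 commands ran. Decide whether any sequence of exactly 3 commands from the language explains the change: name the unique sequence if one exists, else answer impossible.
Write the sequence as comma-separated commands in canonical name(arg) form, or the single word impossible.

t0: joint angles (θ0=90°, θ1=0°, θ2=0°)
1. rotate(2, -90) → joint angles (θ0=90°, θ1=0°, θ2=270°)
2. rotate(2, -90) → joint angles (θ0=90°, θ1=0°, θ2=180°)
3. rotate(2, -90) → joint angles (θ0=90°, θ1=0°, θ2=90°)
uniquely the one of 64 3-step routes that fits.

rotate(2, -90), rotate(2, -90), rotate(2, -90)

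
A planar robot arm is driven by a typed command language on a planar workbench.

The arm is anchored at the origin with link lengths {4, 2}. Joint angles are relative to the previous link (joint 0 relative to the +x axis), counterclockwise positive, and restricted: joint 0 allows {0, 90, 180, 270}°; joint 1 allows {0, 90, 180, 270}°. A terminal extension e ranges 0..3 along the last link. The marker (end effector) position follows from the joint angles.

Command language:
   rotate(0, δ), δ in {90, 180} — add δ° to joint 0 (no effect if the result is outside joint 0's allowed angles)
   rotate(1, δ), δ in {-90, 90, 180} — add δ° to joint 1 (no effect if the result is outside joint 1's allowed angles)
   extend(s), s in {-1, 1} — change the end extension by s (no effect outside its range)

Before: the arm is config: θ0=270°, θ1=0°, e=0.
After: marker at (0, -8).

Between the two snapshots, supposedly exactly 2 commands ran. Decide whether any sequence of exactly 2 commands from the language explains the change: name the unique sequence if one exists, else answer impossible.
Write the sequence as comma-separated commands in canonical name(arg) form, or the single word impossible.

initial: config: θ0=270°, θ1=0°, e=0
1. extend(1) → config: θ0=270°, θ1=0°, e=1
2. extend(1) → config: θ0=270°, θ1=0°, e=2
uniquely the one of 49 2-step routes that fits.

extend(1), extend(1)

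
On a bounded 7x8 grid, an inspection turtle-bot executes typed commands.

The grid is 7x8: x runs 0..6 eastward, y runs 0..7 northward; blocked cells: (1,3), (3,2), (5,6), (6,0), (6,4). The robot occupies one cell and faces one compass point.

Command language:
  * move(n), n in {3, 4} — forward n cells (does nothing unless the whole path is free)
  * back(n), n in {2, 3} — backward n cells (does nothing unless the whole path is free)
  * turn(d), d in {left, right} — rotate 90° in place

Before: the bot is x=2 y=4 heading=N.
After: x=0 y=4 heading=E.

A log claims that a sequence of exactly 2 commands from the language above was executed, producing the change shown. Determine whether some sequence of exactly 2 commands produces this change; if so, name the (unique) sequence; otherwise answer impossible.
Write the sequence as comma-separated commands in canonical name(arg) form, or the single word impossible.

key: running back(2) before turn(right) would end elsewhere — order is forced
start: x=2 y=4 heading=N
[1] after turn(right): x=2 y=4 heading=E
[2] after back(2): x=0 y=4 heading=E
uniquely the one of 36 2-step routes that fits.

turn(right), back(2)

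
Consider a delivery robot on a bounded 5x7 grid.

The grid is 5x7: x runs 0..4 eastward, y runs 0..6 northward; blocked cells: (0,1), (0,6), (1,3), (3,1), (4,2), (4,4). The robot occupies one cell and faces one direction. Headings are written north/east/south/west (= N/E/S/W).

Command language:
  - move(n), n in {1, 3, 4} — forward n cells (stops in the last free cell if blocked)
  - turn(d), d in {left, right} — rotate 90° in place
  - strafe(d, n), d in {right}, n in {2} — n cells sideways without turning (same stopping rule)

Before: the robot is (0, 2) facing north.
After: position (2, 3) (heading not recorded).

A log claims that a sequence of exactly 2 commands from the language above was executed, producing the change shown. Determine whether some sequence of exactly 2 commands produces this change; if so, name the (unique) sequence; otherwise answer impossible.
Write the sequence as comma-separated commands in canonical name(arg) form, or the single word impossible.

strafe(right, 2), move(1)

key: running move(1) before strafe(right, 2) would end elsewhere — order is forced
start: (0, 2) facing north
1. strafe(right, 2) → (2, 2) facing north
2. move(1) → (2, 3) facing north
all 36 alternatives checked — unique.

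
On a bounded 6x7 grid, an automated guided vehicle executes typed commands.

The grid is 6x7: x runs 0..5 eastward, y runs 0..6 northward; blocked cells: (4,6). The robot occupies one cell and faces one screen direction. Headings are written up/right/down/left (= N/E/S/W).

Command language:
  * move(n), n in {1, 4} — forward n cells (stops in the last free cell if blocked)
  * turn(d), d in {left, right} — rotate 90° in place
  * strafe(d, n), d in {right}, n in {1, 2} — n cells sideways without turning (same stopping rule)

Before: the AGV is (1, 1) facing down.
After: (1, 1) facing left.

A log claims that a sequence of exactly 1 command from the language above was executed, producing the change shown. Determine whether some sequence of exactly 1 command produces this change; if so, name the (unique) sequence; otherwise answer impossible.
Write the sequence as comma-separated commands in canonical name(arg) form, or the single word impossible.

key: parked at (1,1) the whole time — nothing moves the robot
from: (1, 1) facing down
t=1 turn(right) ⇒ (1, 1) facing left
all 6 alternatives checked — unique.

turn(right)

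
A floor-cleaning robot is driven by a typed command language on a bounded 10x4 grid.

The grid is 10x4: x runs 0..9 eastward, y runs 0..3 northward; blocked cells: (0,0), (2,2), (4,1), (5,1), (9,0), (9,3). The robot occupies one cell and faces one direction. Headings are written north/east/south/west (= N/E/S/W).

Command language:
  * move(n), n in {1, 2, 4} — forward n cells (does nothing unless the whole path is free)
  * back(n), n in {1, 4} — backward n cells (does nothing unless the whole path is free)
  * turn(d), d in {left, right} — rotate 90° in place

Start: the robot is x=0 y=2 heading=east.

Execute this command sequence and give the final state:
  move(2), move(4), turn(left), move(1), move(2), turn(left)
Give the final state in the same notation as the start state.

initial: x=0 y=2 heading=east
step 1 (move(2)): x=0 y=2 heading=east
step 2 (move(4)): x=0 y=2 heading=east
step 3 (turn(left)): x=0 y=2 heading=north
step 4 (move(1)): x=0 y=3 heading=north
step 5 (move(2)): x=0 y=3 heading=north
step 6 (turn(left)): x=0 y=3 heading=west

x=0 y=3 heading=west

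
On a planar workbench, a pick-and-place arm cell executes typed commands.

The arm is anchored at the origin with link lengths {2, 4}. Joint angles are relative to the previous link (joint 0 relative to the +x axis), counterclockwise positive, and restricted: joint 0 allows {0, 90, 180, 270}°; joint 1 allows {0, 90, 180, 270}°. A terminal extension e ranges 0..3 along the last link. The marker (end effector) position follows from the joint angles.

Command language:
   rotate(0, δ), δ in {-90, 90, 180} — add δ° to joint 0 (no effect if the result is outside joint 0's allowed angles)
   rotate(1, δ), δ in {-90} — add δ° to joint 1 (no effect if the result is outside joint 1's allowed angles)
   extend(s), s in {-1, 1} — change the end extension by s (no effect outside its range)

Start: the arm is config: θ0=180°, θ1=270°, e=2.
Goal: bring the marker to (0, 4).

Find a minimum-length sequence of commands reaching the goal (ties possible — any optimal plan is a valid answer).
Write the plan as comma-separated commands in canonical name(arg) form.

rotate(0, 90), rotate(1, -90)

begin: config: θ0=180°, θ1=270°, e=2
t=1 rotate(0, 90) ⇒ config: θ0=270°, θ1=270°, e=2
t=2 rotate(1, -90) ⇒ config: θ0=270°, θ1=180°, e=2
minimal: 2 command(s), checked below 2.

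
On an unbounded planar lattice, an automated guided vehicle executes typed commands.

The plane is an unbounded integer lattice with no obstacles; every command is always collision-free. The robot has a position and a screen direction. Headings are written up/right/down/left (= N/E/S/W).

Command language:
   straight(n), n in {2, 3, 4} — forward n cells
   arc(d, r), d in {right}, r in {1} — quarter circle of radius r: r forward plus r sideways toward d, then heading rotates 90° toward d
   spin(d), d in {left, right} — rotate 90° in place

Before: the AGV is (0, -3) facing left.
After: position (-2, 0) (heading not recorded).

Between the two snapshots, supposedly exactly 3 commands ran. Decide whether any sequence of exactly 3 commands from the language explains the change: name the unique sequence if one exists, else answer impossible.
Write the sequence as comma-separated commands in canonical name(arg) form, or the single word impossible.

straight(2), spin(right), straight(3)

key: running straight(3) before straight(2) would end elsewhere — order is forced
initial: (0, -3) facing left
step 1 (straight(2)): (-2, -3) facing left
step 2 (spin(right)): (-2, -3) facing up
step 3 (straight(3)): (-2, 0) facing up
no other 3-command option fits: unique.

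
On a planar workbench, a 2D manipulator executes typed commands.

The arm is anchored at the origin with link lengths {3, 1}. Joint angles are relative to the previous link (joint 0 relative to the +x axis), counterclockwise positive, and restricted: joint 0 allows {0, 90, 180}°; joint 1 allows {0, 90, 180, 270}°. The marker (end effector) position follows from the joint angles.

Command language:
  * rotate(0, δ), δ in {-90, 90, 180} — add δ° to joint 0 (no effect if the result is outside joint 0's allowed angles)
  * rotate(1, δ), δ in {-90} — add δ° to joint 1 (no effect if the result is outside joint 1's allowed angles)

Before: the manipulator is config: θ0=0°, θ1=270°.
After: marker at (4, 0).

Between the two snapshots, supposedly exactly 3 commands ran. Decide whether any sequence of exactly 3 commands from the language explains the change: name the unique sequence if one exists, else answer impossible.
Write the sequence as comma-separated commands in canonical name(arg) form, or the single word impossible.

initial: config: θ0=0°, θ1=270°
1. rotate(1, -90) → config: θ0=0°, θ1=180°
2. rotate(1, -90) → config: θ0=0°, θ1=90°
3. rotate(1, -90) → config: θ0=0°, θ1=0°
all 64 alternatives checked — unique.

rotate(1, -90), rotate(1, -90), rotate(1, -90)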